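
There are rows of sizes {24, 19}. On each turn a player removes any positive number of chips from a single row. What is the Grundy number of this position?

11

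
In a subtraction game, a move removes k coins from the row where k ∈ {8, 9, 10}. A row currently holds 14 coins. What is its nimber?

Grundy values for subtraction set {8, 9, 10}:
g(0) = mex{} = 0
g(1) = mex{} = 0
g(2) = mex{} = 0
g(3) = mex{} = 0
g(4) = mex{} = 0
g(5) = mex{} = 0
g(6) = mex{} = 0
g(7) = mex{} = 0
g(8) = mex{0} = 1
g(9) = mex{0} = 1
g(10) = mex{0} = 1
g(11) = mex{0} = 1
g(12) = mex{0} = 1
g(13) = mex{0} = 1
g(14) = mex{0} = 1
So g(14) = 1.

1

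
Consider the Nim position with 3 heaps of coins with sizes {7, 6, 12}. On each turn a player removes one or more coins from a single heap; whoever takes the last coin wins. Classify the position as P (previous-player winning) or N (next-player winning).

Nim-sum: 7 ⊕ 6 ⊕ 12 = 13.
The nim-sum is 13 ≠ 0, so this is an N-position: the player to move can win.

N-position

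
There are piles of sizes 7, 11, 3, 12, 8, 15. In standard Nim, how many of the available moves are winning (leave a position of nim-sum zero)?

Compute the nim-sum pairwise:
7 XOR 11 = 12
12 XOR 3 = 15
15 XOR 12 = 3
3 XOR 8 = 11
11 XOR 15 = 4
The overall nim-sum is X = 4. A pile of size p has a winning move iff p XOR X < p (reduce it to p XOR X).
  7: 7 XOR 4 = 3 < 7 — winning move (to 3).
  11: 11 XOR 4 = 15 ≥ 11 — no move.
  3: 3 XOR 4 = 7 ≥ 3 — no move.
  12: 12 XOR 4 = 8 < 12 — winning move (to 8).
  8: 8 XOR 4 = 12 ≥ 8 — no move.
  15: 15 XOR 4 = 11 < 15 — winning move (to 11).
That gives 3 winning moves.

3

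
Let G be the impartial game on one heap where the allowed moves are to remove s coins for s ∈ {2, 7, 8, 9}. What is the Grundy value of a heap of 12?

2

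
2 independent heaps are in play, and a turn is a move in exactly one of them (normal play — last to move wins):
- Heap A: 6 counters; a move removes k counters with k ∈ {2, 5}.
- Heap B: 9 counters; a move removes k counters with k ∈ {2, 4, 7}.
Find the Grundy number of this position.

1

Grundy values for heap A (subtraction set {2, 5}):
k:     0  1  2  3  4  5  6
g(k):  0  0  1  1  0  2  1
So g(6) = 1.
Build the Grundy sequence for heap B with g(k) = mex{g(k−s) : s ∈ {2, 4, 7}, s ≤ k}:
g(0) = mex{} = 0
g(1) = mex{} = 0
g(2) = mex{0} = 1
g(3) = mex{0} = 1
g(4) = mex{0,1} = 2
g(5) = mex{0,1} = 2
g(6) = mex{1,2} = 0
g(7) = mex{0,1,2} = 3
g(8) = mex{0,2} = 1
g(9) = mex{1,2,3} = 0
So g(9) = 0.
The value of a disjunctive sum is the nim-sum of the parts.
Combined value = 1 ⊕ 0 = 1.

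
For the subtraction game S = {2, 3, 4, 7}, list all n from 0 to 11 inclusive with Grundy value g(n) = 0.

0, 1, 6, 11

Grundy values for subtraction set {2, 3, 4, 7}:
g(0) = mex{} = 0
g(1) = mex{} = 0
g(2) = mex{0} = 1
g(3) = mex{0} = 1
g(4) = mex{0,1} = 2
g(5) = mex{0,1} = 2
g(6) = mex{1,2} = 0
g(7) = mex{0,1,2} = 3
g(8) = mex{0,2} = 1
g(9) = mex{0,1,2,3} = 4
g(10) = mex{0,1,3} = 2
g(11) = mex{1,2,3,4} = 0
The P-positions (g = 0) in 0..11 are 0, 1, 6, 11.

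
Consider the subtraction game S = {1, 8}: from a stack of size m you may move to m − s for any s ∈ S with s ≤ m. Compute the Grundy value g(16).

1

Compute g(0), g(1), … for moves {1, 8}:
k:     0  1  2  3  4  5  6  7  8  9 10 11 12 13 14 15 16
g(k):  0  1  0  1  0  1  0  1  2  0  1  0  1  0  1  0  1
So g(16) = 1.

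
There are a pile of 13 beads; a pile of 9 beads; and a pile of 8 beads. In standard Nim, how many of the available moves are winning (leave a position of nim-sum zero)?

Compute the nim-sum pairwise:
13 ^ 9 = 4
4 ^ 8 = 12
The overall nim-sum is X = 12. A pile of size p has a winning move iff p XOR X < p (reduce it to p XOR X).
  13: 13 XOR 12 = 1 < 13 — winning move (to 1).
  9: 9 XOR 12 = 5 < 9 — winning move (to 5).
  8: 8 XOR 12 = 4 < 8 — winning move (to 4).
That gives 3 winning moves.

3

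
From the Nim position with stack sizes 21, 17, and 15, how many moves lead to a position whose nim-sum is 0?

1

Nim-sum: 21 ⊕ 17 ⊕ 15 = 11.
The overall nim-sum is X = 11. A stack of size p has a winning move iff p XOR X < p (reduce it to p XOR X).
  21: 21 XOR 11 = 30 ≥ 21 — no move.
  17: 17 XOR 11 = 26 ≥ 17 — no move.
  15: 15 XOR 11 = 4 < 15 — winning move (to 4).
That gives 1 winning move.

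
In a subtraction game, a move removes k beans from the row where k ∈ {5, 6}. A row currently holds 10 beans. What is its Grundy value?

2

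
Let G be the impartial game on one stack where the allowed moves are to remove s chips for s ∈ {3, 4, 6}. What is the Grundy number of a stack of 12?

1

Grundy values for subtraction set {3, 4, 6}:
k:     0  1  2  3  4  5  6  7  8  9 10 11 12
g(k):  0  0  0  1  1  1  2  2  2  0  0  0  1
So g(12) = 1.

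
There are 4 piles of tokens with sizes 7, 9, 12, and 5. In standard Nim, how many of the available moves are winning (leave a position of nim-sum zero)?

Nim-sum: 7 ^ 9 ^ 12 ^ 5 = 7.
The overall nim-sum is X = 7. A pile of size p has a winning move iff p XOR X < p (reduce it to p XOR X).
  7: 7 XOR 7 = 0 < 7 — winning move (to 0).
  9: 9 XOR 7 = 14 ≥ 9 — no move.
  12: 12 XOR 7 = 11 < 12 — winning move (to 11).
  5: 5 XOR 7 = 2 < 5 — winning move (to 2).
That gives 3 winning moves.

3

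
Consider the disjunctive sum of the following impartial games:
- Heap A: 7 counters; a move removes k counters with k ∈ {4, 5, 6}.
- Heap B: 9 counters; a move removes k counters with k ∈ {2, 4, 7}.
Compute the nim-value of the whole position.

1

For heap A, compute g(0), g(1), … with moves {4, 5, 6}:
k:     0  1  2  3  4  5  6  7
g(k):  0  0  0  0  1  1  1  1
So g(7) = 1.
Build the Grundy sequence for heap B with g(k) = mex{g(k−s) : s ∈ {2, 4, 7}, s ≤ k}:
k:     0  1  2  3  4  5  6  7  8  9
g(k):  0  0  1  1  2  2  0  3  1  0
So g(9) = 0.
The value of a disjunctive sum is the nim-sum of the parts.
Combined value = 1 XOR 0 = 1.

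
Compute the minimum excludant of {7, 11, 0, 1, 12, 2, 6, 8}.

The values 0, 1, 2 are all present; 3 is the first non-negative integer missing from the set.

3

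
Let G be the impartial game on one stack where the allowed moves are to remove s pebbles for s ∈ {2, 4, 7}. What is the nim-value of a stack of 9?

0

Compute g(0), g(1), … for moves {2, 4, 7}:
k:     0  1  2  3  4  5  6  7  8  9
g(k):  0  0  1  1  2  2  0  3  1  0
So g(9) = 0.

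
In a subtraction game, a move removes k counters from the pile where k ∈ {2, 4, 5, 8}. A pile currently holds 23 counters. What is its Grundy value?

2

Grundy values for subtraction set {2, 4, 5, 8}:
k:     0  1  2  3  4  5  6  7  8  9 10 11 12 13 14 15 16 17 18 19 20 21 22 23
g(k):  0  0  1  1  2  2  3  0  4  1  0  2  1  0  2  1  0  2  1  0  2  1  0  2
So g(23) = 2.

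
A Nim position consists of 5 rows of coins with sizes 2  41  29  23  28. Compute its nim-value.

Compute the nim-sum pairwise:
2 ^ 41 = 43
43 ^ 29 = 54
54 ^ 23 = 33
33 ^ 28 = 61

61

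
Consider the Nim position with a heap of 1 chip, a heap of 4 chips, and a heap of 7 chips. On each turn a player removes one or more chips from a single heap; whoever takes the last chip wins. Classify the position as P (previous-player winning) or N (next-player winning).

N-position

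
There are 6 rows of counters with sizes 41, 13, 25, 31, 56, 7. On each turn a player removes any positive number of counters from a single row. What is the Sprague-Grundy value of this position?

Compute the nim-sum pairwise:
41 ⊕ 13 = 36
36 ⊕ 25 = 61
61 ⊕ 31 = 34
34 ⊕ 56 = 26
26 ⊕ 7 = 29

29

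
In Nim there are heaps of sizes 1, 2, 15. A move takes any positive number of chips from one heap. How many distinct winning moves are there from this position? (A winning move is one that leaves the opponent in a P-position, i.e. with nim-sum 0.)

1

Write each in binary and XOR column by column:
  0001  (1)
  0010  (2)
  1111  (15)
  ----
  1100  (12)
The overall nim-sum is X = 12. A heap of size p has a winning move iff p XOR X < p (reduce it to p XOR X).
  1: 1 XOR 12 = 13 ≥ 1 — no move.
  2: 2 XOR 12 = 14 ≥ 2 — no move.
  15: 15 XOR 12 = 3 < 15 — winning move (to 3).
That gives 1 winning move.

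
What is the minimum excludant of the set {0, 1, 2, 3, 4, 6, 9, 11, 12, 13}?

The values 0, 1, 2, 3, 4 are all present; 5 is the first non-negative integer missing from the set.

5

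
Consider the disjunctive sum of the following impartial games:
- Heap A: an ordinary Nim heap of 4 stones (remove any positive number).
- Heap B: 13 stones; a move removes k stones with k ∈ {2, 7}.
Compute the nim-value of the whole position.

Heap A is a plain Nim heap of size 4, so its Grundy value is 4.
For heap B, compute g(0), g(1), … with moves {2, 7}:
k:     0  1  2  3  4  5  6  7  8  9 10 11 12 13
g(k):  0  0  1  1  0  0  1  1  2  0  0  1  1  0
So g(13) = 0.
By the Sprague-Grundy theorem, the Grundy value of a sum of independent games is the XOR of the component values.
Combined value = 4 ⊕ 0 = 4.

4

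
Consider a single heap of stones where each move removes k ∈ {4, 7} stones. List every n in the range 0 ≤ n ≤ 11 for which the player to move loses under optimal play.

0, 1, 2, 3, 11

Build the Grundy sequence with g(k) = mex{g(k−s) : s ∈ {4, 7}, s ≤ k}:
g(0) = mex{} = 0
g(1) = mex{} = 0
g(2) = mex{} = 0
g(3) = mex{} = 0
g(4) = mex{0} = 1
g(5) = mex{0} = 1
g(6) = mex{0} = 1
g(7) = mex{0} = 1
g(8) = mex{0,1} = 2
g(9) = mex{0,1} = 2
g(10) = mex{0,1} = 2
g(11) = mex{1} = 0
The P-positions (g = 0) in 0..11 are 0, 1, 2, 3, 11.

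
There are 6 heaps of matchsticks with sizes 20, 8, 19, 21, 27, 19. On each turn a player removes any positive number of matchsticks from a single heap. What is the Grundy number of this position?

Nim-sum: 20 XOR 8 XOR 19 XOR 21 XOR 27 XOR 19 = 18.

18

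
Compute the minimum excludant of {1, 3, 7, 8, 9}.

0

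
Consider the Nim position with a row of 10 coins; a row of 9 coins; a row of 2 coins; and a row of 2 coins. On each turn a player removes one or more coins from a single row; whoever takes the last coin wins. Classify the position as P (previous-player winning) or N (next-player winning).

Bitwise XOR of the heap sizes:
  1010  (10)
  1001  (9)
  0010  (2)
  0010  (2)
  ----
  0011  (3)
The nim-sum is 3 ≠ 0, so this is an N-position: the player to move can win.

N-position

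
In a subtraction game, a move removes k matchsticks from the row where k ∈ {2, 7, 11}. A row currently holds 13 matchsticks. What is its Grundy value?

Grundy values for subtraction set {2, 7, 11}:
g(0) = mex{} = 0
g(1) = mex{} = 0
g(2) = mex{0} = 1
g(3) = mex{0} = 1
g(4) = mex{1} = 0
g(5) = mex{1} = 0
g(6) = mex{0} = 1
g(7) = mex{0} = 1
g(8) = mex{0,1} = 2
g(9) = mex{1} = 0
g(10) = mex{1,2} = 0
g(11) = mex{0} = 1
g(12) = mex{0} = 1
g(13) = mex{1} = 0
So g(13) = 0.

0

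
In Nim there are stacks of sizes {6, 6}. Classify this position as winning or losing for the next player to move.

Nim-sum: 6 ^ 6 = 0.
The nim-sum is 0, so this is a P-position: the player to move is in a losing position under optimal play.

Losing position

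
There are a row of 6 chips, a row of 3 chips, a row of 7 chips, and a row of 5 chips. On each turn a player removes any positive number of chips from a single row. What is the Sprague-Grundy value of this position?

7

Compute the nim-sum pairwise:
6 ⊕ 3 = 5
5 ⊕ 7 = 2
2 ⊕ 5 = 7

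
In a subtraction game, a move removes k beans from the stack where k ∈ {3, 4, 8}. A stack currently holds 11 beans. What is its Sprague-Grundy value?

3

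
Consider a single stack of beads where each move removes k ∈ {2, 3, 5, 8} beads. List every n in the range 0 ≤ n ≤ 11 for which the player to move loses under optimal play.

Compute g(0), g(1), … for moves {2, 3, 5, 8}:
g(0) = mex{} = 0
g(1) = mex{} = 0
g(2) = mex{0} = 1
g(3) = mex{0} = 1
g(4) = mex{0,1} = 2
g(5) = mex{0,1} = 2
g(6) = mex{0,1,2} = 3
g(7) = mex{1,2} = 0
g(8) = mex{0,1,2,3} = 4
g(9) = mex{0,2,3} = 1
g(10) = mex{0,1,2,4} = 3
g(11) = mex{1,3,4} = 0
The P-positions (g = 0) in 0..11 are 0, 1, 7, 11.

0, 1, 7, 11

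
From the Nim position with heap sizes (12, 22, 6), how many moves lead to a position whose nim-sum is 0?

1

Compute the nim-sum pairwise:
12 ⊕ 22 = 26
26 ⊕ 6 = 28
The overall nim-sum is X = 28. A heap of size p has a winning move iff p XOR X < p (reduce it to p XOR X).
  12: 12 XOR 28 = 16 ≥ 12 — no move.
  22: 22 XOR 28 = 10 < 22 — winning move (to 10).
  6: 6 XOR 28 = 26 ≥ 6 — no move.
That gives 1 winning move.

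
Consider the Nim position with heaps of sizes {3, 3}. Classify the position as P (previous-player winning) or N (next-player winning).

P-position

In binary:
  11  (3)
  11  (3)
  --
  00  (0)
The nim-sum is 0, so this is a P-position: the player to move is in a losing position under optimal play.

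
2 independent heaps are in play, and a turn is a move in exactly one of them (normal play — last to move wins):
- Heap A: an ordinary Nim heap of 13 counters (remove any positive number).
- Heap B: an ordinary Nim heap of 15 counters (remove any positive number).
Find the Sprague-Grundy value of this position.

2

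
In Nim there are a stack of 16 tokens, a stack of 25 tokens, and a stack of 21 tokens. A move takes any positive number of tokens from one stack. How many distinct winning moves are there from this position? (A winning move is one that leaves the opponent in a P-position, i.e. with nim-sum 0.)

3

Compute the nim-sum pairwise:
16 ^ 25 = 9
9 ^ 21 = 28
The overall nim-sum is X = 28. A stack of size p has a winning move iff p XOR X < p (reduce it to p XOR X).
  16: 16 XOR 28 = 12 < 16 — winning move (to 12).
  25: 25 XOR 28 = 5 < 25 — winning move (to 5).
  21: 21 XOR 28 = 9 < 21 — winning move (to 9).
That gives 3 winning moves.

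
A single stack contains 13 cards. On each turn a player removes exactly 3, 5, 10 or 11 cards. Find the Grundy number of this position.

2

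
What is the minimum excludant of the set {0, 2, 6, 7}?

1

0 is in the set but 1 is not, so the mex is 1.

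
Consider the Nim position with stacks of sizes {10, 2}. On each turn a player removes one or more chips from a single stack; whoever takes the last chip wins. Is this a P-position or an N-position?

N-position

Bitwise XOR of the heap sizes:
  1010  (10)
  0010  (2)
  ----
  1000  (8)
The nim-sum is 8 ≠ 0, so this is an N-position: the player to move can win.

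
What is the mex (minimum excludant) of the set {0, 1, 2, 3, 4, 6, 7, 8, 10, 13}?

5

The values 0, 1, 2, 3, 4 are all present; 5 is the first non-negative integer missing from the set.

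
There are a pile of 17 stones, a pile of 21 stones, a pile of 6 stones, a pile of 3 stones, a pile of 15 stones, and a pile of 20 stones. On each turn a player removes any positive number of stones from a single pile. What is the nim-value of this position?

26

Compute the nim-sum pairwise:
17 XOR 21 = 4
4 XOR 6 = 2
2 XOR 3 = 1
1 XOR 15 = 14
14 XOR 20 = 26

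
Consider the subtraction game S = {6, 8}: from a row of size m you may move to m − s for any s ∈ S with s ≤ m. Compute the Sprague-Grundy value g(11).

1

Grundy values for subtraction set {6, 8}:
k:     0  1  2  3  4  5  6  7  8  9 10 11
g(k):  0  0  0  0  0  0  1  1  1  1  1  1
So g(11) = 1.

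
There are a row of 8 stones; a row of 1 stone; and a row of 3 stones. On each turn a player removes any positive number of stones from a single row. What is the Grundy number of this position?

Compute the nim-sum pairwise:
8 XOR 1 = 9
9 XOR 3 = 10

10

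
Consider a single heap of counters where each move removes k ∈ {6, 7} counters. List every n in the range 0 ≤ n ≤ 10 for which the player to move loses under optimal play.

0, 1, 2, 3, 4, 5

Grundy values for subtraction set {6, 7}:
g(0) = mex{} = 0
g(1) = mex{} = 0
g(2) = mex{} = 0
g(3) = mex{} = 0
g(4) = mex{} = 0
g(5) = mex{} = 0
g(6) = mex{0} = 1
g(7) = mex{0} = 1
g(8) = mex{0} = 1
g(9) = mex{0} = 1
g(10) = mex{0} = 1
The P-positions (g = 0) in 0..10 are 0, 1, 2, 3, 4, 5.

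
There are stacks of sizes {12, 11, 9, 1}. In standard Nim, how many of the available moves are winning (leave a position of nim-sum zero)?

3

Nim-sum: 12 ⊕ 11 ⊕ 9 ⊕ 1 = 15.
The overall nim-sum is X = 15. A stack of size p has a winning move iff p XOR X < p (reduce it to p XOR X).
  12: 12 XOR 15 = 3 < 12 — winning move (to 3).
  11: 11 XOR 15 = 4 < 11 — winning move (to 4).
  9: 9 XOR 15 = 6 < 9 — winning move (to 6).
  1: 1 XOR 15 = 14 ≥ 1 — no move.
That gives 3 winning moves.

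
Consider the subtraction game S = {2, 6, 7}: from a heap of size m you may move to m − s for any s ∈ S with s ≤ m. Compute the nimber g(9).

Grundy values for subtraction set {2, 6, 7}:
k:     0  1  2  3  4  5  6  7  8  9
g(k):  0  0  1  1  0  0  1  1  2  0
So g(9) = 0.

0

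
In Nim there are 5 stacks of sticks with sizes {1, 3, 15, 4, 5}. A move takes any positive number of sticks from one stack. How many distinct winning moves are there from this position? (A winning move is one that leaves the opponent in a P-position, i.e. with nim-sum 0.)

Compute the nim-sum pairwise:
1 ⊕ 3 = 2
2 ⊕ 15 = 13
13 ⊕ 4 = 9
9 ⊕ 5 = 12
The overall nim-sum is X = 12. A stack of size p has a winning move iff p XOR X < p (reduce it to p XOR X).
  1: 1 XOR 12 = 13 ≥ 1 — no move.
  3: 3 XOR 12 = 15 ≥ 3 — no move.
  15: 15 XOR 12 = 3 < 15 — winning move (to 3).
  4: 4 XOR 12 = 8 ≥ 4 — no move.
  5: 5 XOR 12 = 9 ≥ 5 — no move.
That gives 1 winning move.

1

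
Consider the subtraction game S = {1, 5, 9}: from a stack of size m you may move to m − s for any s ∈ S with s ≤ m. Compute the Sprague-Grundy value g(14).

Build the Grundy sequence with g(k) = mex{g(k−s) : s ∈ {1, 5, 9}, s ≤ k}:
g(0) = mex{} = 0
g(1) = mex{0} = 1
g(2) = mex{1} = 0
g(3) = mex{0} = 1
g(4) = mex{1} = 0
g(5) = mex{0} = 1
g(6) = mex{1} = 0
g(7) = mex{0} = 1
g(8) = mex{1} = 0
g(9) = mex{0} = 1
g(10) = mex{1} = 0
g(11) = mex{0} = 1
g(12) = mex{1} = 0
g(13) = mex{0} = 1
g(14) = mex{1} = 0
So g(14) = 0.

0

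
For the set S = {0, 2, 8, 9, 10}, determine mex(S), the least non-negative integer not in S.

1

0 is in the set but 1 is not, so the mex is 1.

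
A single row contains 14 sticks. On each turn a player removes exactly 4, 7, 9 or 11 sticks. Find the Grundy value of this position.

Compute g(0), g(1), … for moves {4, 7, 9, 11}:
k:     0  1  2  3  4  5  6  7  8  9 10 11 12 13 14
g(k):  0  0  0  0  1  1  1  1  2  2  2  2  3  3  3
So g(14) = 3.

3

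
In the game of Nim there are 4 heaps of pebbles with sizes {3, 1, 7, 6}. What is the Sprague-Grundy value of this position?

Bitwise XOR of the heap sizes:
  011  (3)
  001  (1)
  111  (7)
  110  (6)
  ---
  011  (3)

3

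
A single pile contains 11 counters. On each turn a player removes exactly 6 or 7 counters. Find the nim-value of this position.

Build the Grundy sequence with g(k) = mex{g(k−s) : s ∈ {6, 7}, s ≤ k}:
k:     0  1  2  3  4  5  6  7  8  9 10 11
g(k):  0  0  0  0  0  0  1  1  1  1  1  1
So g(11) = 1.

1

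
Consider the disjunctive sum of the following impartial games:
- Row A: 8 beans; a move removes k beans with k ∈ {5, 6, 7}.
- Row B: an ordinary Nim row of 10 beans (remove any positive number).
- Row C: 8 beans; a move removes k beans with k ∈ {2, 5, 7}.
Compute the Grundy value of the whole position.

9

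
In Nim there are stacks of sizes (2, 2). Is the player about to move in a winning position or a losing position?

Losing position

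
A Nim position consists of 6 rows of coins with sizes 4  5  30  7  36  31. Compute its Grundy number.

35

Compute the nim-sum pairwise:
4 ^ 5 = 1
1 ^ 30 = 31
31 ^ 7 = 24
24 ^ 36 = 60
60 ^ 31 = 35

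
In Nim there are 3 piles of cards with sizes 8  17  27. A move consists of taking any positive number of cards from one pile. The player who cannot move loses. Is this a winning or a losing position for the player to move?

Write each in binary and XOR column by column:
  01000  (8)
  10001  (17)
  11011  (27)
  -----
  00010  (2)
The nim-sum is 2 ≠ 0, so this is an N-position: the player to move can win.

Winning position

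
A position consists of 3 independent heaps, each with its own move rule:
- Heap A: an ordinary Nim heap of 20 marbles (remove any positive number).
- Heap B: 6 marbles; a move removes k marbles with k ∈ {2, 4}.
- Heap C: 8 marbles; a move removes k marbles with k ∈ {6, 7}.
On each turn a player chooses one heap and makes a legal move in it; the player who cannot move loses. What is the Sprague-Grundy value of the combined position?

Heap A is a plain Nim heap of size 20, so its Grundy value is 20.
Grundy values for heap B (subtraction set {2, 4}):
g(0) = mex{} = 0
g(1) = mex{} = 0
g(2) = mex{0} = 1
g(3) = mex{0} = 1
g(4) = mex{0,1} = 2
g(5) = mex{0,1} = 2
g(6) = mex{1,2} = 0
So g(6) = 0.
Build the Grundy sequence for heap C with g(k) = mex{g(k−s) : s ∈ {6, 7}, s ≤ k}:
g(0) = mex{} = 0
g(1) = mex{} = 0
g(2) = mex{} = 0
g(3) = mex{} = 0
g(4) = mex{} = 0
g(5) = mex{} = 0
g(6) = mex{0} = 1
g(7) = mex{0} = 1
g(8) = mex{0} = 1
So g(8) = 1.
The value of a disjunctive sum is the nim-sum of the parts.
Combined value = 20 ⊕ 0 ⊕ 1 = 21.

21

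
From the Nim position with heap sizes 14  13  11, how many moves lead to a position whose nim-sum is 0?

Nim-sum: 14 ⊕ 13 ⊕ 11 = 8.
The overall nim-sum is X = 8. A heap of size p has a winning move iff p XOR X < p (reduce it to p XOR X).
  14: 14 XOR 8 = 6 < 14 — winning move (to 6).
  13: 13 XOR 8 = 5 < 13 — winning move (to 5).
  11: 11 XOR 8 = 3 < 11 — winning move (to 3).
That gives 3 winning moves.

3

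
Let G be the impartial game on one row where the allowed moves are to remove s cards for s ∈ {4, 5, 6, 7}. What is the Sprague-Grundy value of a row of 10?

Build the Grundy sequence with g(k) = mex{g(k−s) : s ∈ {4, 5, 6, 7}, s ≤ k}:
k:     0  1  2  3  4  5  6  7  8  9 10
g(k):  0  0  0  0  1  1  1  1  2  2  2
So g(10) = 2.

2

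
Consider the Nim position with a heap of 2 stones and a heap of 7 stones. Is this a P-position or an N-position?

N-position

In binary:
  010  (2)
  111  (7)
  ---
  101  (5)
The nim-sum is 5 ≠ 0, so this is an N-position: the player to move can win.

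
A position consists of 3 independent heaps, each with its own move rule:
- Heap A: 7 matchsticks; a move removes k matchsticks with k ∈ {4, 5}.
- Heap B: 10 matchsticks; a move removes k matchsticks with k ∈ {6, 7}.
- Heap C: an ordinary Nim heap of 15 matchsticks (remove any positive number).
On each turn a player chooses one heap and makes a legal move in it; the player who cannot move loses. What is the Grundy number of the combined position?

15

Grundy values for heap A (subtraction set {4, 5}):
k:     0  1  2  3  4  5  6  7
g(k):  0  0  0  0  1  1  1  1
So g(7) = 1.
Grundy values for heap B (subtraction set {6, 7}):
k:     0  1  2  3  4  5  6  7  8  9 10
g(k):  0  0  0  0  0  0  1  1  1  1  1
So g(10) = 1.
Heap C is a plain Nim heap of size 15, so its Grundy value is 15.
By the Sprague-Grundy theorem, the Grundy value of a sum of independent games is the XOR of the component values.
Combined value = 1 XOR 1 XOR 15 = 15.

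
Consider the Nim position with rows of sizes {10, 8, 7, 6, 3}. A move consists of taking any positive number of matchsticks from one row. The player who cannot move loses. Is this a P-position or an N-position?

P-position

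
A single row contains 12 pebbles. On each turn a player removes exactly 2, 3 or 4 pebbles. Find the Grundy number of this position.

0

Compute g(0), g(1), … for moves {2, 3, 4}:
k:     0  1  2  3  4  5  6  7  8  9 10 11 12
g(k):  0  0  1  1  2  2  0  0  1  1  2  2  0
So g(12) = 0.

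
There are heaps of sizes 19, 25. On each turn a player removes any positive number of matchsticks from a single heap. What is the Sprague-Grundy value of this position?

10

Nim-sum: 19 XOR 25 = 10.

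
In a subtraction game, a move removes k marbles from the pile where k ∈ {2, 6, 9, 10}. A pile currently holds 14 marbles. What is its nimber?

1

Build the Grundy sequence with g(k) = mex{g(k−s) : s ∈ {2, 6, 9, 10}, s ≤ k}:
g(0) = mex{} = 0
g(1) = mex{} = 0
g(2) = mex{0} = 1
g(3) = mex{0} = 1
g(4) = mex{1} = 0
g(5) = mex{1} = 0
g(6) = mex{0} = 1
g(7) = mex{0} = 1
g(8) = mex{1} = 0
g(9) = mex{0,1} = 2
g(10) = mex{0} = 1
g(11) = mex{0,1,2} = 3
g(12) = mex{1} = 0
g(13) = mex{0,1,3} = 2
g(14) = mex{0} = 1
So g(14) = 1.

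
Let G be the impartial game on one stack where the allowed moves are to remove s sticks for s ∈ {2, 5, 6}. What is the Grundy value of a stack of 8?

0

Build the Grundy sequence with g(k) = mex{g(k−s) : s ∈ {2, 5, 6}, s ≤ k}:
g(0) = mex{} = 0
g(1) = mex{} = 0
g(2) = mex{0} = 1
g(3) = mex{0} = 1
g(4) = mex{1} = 0
g(5) = mex{0,1} = 2
g(6) = mex{0} = 1
g(7) = mex{0,1,2} = 3
g(8) = mex{1} = 0
So g(8) = 0.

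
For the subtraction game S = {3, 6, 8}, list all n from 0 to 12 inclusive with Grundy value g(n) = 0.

0, 1, 2, 11, 12

Build the Grundy sequence with g(k) = mex{g(k−s) : s ∈ {3, 6, 8}, s ≤ k}:
k:     0  1  2  3  4  5  6  7  8  9 10 11 12
g(k):  0  0  0  1  1  1  2  2  2  3  3  0  0
The P-positions (g = 0) in 0..12 are 0, 1, 2, 11, 12.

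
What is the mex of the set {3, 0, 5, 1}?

2

The values 0, 1 are all present; 2 is the first non-negative integer missing from the set.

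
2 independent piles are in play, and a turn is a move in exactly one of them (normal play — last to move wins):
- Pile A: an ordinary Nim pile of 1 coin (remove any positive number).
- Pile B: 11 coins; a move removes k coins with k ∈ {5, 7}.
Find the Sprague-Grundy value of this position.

Pile A is a plain Nim pile of size 1, so its Grundy value is 1.
For pile B, compute g(0), g(1), … with moves {5, 7}:
g(0) = mex{} = 0
g(1) = mex{} = 0
g(2) = mex{} = 0
g(3) = mex{} = 0
g(4) = mex{} = 0
g(5) = mex{0} = 1
g(6) = mex{0} = 1
g(7) = mex{0} = 1
g(8) = mex{0} = 1
g(9) = mex{0} = 1
g(10) = mex{0,1} = 2
g(11) = mex{0,1} = 2
So g(11) = 2.
By the Sprague-Grundy theorem, the Grundy value of a sum of independent games is the XOR of the component values.
Combined value = 1 XOR 2 = 3.

3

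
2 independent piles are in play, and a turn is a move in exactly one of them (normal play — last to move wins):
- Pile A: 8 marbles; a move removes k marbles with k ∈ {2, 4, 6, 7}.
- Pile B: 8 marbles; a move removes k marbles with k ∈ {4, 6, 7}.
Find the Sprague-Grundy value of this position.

6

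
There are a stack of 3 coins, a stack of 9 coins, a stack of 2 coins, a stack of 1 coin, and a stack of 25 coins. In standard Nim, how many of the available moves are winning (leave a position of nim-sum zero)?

1

Compute the nim-sum pairwise:
3 ⊕ 9 = 10
10 ⊕ 2 = 8
8 ⊕ 1 = 9
9 ⊕ 25 = 16
The overall nim-sum is X = 16. A stack of size p has a winning move iff p XOR X < p (reduce it to p XOR X).
  3: 3 XOR 16 = 19 ≥ 3 — no move.
  9: 9 XOR 16 = 25 ≥ 9 — no move.
  2: 2 XOR 16 = 18 ≥ 2 — no move.
  1: 1 XOR 16 = 17 ≥ 1 — no move.
  25: 25 XOR 16 = 9 < 25 — winning move (to 9).
That gives 1 winning move.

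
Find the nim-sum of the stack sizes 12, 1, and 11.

6

Compute the nim-sum pairwise:
12 ⊕ 1 = 13
13 ⊕ 11 = 6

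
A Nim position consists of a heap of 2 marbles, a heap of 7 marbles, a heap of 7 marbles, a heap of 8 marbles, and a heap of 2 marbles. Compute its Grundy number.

Bitwise XOR of the heap sizes:
  0010  (2)
  0111  (7)
  0111  (7)
  1000  (8)
  0010  (2)
  ----
  1000  (8)

8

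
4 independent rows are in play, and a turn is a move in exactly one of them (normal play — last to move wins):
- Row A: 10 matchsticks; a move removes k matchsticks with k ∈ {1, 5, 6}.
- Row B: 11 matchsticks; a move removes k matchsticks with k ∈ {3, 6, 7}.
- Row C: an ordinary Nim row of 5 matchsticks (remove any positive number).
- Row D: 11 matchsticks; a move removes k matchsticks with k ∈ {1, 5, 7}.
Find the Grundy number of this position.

6

Grundy values for row A (subtraction set {1, 5, 6}):
g(0) = mex{} = 0
g(1) = mex{0} = 1
g(2) = mex{1} = 0
g(3) = mex{0} = 1
g(4) = mex{1} = 0
g(5) = mex{0} = 1
g(6) = mex{0,1} = 2
g(7) = mex{0,1,2} = 3
g(8) = mex{0,1,3} = 2
g(9) = mex{0,1,2} = 3
g(10) = mex{0,1,3} = 2
So g(10) = 2.
Grundy values for row B (subtraction set {3, 6, 7}):
k:     0  1  2  3  4  5  6  7  8  9 10 11
g(k):  0  0  0  1  1  1  2  2  2  3  0  0
So g(11) = 0.
Row C is a plain Nim row of size 5, so its Grundy value is 5.
For row D, compute g(0), g(1), … with moves {1, 5, 7}:
g(0) = mex{} = 0
g(1) = mex{0} = 1
g(2) = mex{1} = 0
g(3) = mex{0} = 1
g(4) = mex{1} = 0
g(5) = mex{0} = 1
g(6) = mex{1} = 0
g(7) = mex{0} = 1
g(8) = mex{1} = 0
g(9) = mex{0} = 1
g(10) = mex{1} = 0
g(11) = mex{0} = 1
So g(11) = 1.
By the Sprague-Grundy theorem, the Grundy value of a sum of independent games is the XOR of the component values.
Combined value = 2 XOR 0 XOR 5 XOR 1 = 6.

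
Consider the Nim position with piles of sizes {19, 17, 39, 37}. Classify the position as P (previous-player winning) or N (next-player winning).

P-position

Compute the nim-sum pairwise:
19 XOR 17 = 2
2 XOR 39 = 37
37 XOR 37 = 0
The nim-sum is 0, so this is a P-position: the player to move is in a losing position under optimal play.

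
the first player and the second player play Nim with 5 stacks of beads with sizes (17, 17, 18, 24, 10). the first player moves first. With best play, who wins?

the second player wins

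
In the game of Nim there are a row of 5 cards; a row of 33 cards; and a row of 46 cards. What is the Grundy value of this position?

10

Write each in binary and XOR column by column:
  000101  (5)
  100001  (33)
  101110  (46)
  ------
  001010  (10)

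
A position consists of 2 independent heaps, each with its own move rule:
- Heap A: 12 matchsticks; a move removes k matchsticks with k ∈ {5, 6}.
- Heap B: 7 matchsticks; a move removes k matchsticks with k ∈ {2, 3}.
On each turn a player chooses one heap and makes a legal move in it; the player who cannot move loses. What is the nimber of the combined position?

1

For heap A, compute g(0), g(1), … with moves {5, 6}:
g(0) = mex{} = 0
g(1) = mex{} = 0
g(2) = mex{} = 0
g(3) = mex{} = 0
g(4) = mex{} = 0
g(5) = mex{0} = 1
g(6) = mex{0} = 1
g(7) = mex{0} = 1
g(8) = mex{0} = 1
g(9) = mex{0} = 1
g(10) = mex{0,1} = 2
g(11) = mex{1} = 0
g(12) = mex{1} = 0
So g(12) = 0.
For heap B, compute g(0), g(1), … with moves {2, 3}:
k:     0  1  2  3  4  5  6  7
g(k):  0  0  1  1  2  0  0  1
So g(7) = 1.
By the Sprague-Grundy theorem, the Grundy value of a sum of independent games is the XOR of the component values.
Combined value = 0 ⊕ 1 = 1.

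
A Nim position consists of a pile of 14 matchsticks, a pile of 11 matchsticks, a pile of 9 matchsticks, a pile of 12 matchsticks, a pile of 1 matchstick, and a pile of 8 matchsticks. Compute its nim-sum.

9

Write each in binary and XOR column by column:
  1110  (14)
  1011  (11)
  1001  (9)
  1100  (12)
  0001  (1)
  1000  (8)
  ----
  1001  (9)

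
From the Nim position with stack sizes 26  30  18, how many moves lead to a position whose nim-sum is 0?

3

Compute the nim-sum pairwise:
26 ⊕ 30 = 4
4 ⊕ 18 = 22
The overall nim-sum is X = 22. A stack of size p has a winning move iff p XOR X < p (reduce it to p XOR X).
  26: 26 XOR 22 = 12 < 26 — winning move (to 12).
  30: 30 XOR 22 = 8 < 30 — winning move (to 8).
  18: 18 XOR 22 = 4 < 18 — winning move (to 4).
That gives 3 winning moves.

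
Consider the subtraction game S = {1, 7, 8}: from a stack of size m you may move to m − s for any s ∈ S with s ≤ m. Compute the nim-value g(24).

3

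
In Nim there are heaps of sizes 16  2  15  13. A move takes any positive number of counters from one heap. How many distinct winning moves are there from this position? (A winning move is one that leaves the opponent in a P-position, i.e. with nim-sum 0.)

Write each in binary and XOR column by column:
  10000  (16)
  00010  (2)
  01111  (15)
  01101  (13)
  -----
  10000  (16)
The overall nim-sum is X = 16. A heap of size p has a winning move iff p XOR X < p (reduce it to p XOR X).
  16: 16 XOR 16 = 0 < 16 — winning move (to 0).
  2: 2 XOR 16 = 18 ≥ 2 — no move.
  15: 15 XOR 16 = 31 ≥ 15 — no move.
  13: 13 XOR 16 = 29 ≥ 13 — no move.
That gives 1 winning move.

1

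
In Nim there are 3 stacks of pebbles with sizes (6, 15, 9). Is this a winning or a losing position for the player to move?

Losing position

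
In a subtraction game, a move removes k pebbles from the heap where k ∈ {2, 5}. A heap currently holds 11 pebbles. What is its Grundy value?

0

Build the Grundy sequence with g(k) = mex{g(k−s) : s ∈ {2, 5}, s ≤ k}:
k:     0  1  2  3  4  5  6  7  8  9 10 11
g(k):  0  0  1  1  0  2  1  0  0  1  1  0
So g(11) = 0.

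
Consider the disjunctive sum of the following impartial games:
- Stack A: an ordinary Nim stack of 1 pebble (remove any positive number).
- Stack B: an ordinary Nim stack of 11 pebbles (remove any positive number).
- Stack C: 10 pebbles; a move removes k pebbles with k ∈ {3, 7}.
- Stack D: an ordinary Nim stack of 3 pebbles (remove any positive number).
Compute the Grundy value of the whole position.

9

Stack A is a plain Nim stack of size 1, so its Grundy value is 1.
Stack B is a plain Nim stack of size 11, so its Grundy value is 11.
Grundy values for stack C (subtraction set {3, 7}):
g(0) = mex{} = 0
g(1) = mex{} = 0
g(2) = mex{} = 0
g(3) = mex{0} = 1
g(4) = mex{0} = 1
g(5) = mex{0} = 1
g(6) = mex{1} = 0
g(7) = mex{0,1} = 2
g(8) = mex{0,1} = 2
g(9) = mex{0} = 1
g(10) = mex{1,2} = 0
So g(10) = 0.
Stack D is a plain Nim stack of size 3, so its Grundy value is 3.
The value of a disjunctive sum is the nim-sum of the parts.
Combined value = 1 ⊕ 11 ⊕ 0 ⊕ 3 = 9.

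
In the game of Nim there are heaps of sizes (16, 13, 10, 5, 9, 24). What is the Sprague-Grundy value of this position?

3

Nim-sum: 16 XOR 13 XOR 10 XOR 5 XOR 9 XOR 24 = 3.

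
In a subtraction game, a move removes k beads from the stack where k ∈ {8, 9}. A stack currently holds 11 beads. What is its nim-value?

Compute g(0), g(1), … for moves {8, 9}:
k:     0  1  2  3  4  5  6  7  8  9 10 11
g(k):  0  0  0  0  0  0  0  0  1  1  1  1
So g(11) = 1.

1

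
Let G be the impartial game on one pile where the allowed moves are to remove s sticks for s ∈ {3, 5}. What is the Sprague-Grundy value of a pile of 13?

1

Grundy values for subtraction set {3, 5}:
k:     0  1  2  3  4  5  6  7  8  9 10 11 12 13
g(k):  0  0  0  1  1  1  2  2  0  0  0  1  1  1
So g(13) = 1.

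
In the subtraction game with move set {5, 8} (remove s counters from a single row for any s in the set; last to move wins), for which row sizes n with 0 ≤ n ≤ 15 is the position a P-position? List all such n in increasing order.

0, 1, 2, 3, 4, 13, 14, 15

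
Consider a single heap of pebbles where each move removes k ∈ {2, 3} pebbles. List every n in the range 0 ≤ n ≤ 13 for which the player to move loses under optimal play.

0, 1, 5, 6, 10, 11

Compute g(0), g(1), … for moves {2, 3}:
k:     0  1  2  3  4  5  6  7  8  9 10 11 12 13
g(k):  0  0  1  1  2  0  0  1  1  2  0  0  1  1
The P-positions (g = 0) in 0..13 are 0, 1, 5, 6, 10, 11.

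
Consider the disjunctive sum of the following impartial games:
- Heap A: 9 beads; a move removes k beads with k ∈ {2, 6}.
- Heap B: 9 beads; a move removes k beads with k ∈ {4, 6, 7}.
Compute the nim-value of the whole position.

2

Grundy values for heap A (subtraction set {2, 6}):
k:     0  1  2  3  4  5  6  7  8  9
g(k):  0  0  1  1  0  0  1  1  0  0
So g(9) = 0.
For heap B, compute g(0), g(1), … with moves {4, 6, 7}:
g(0) = mex{} = 0
g(1) = mex{} = 0
g(2) = mex{} = 0
g(3) = mex{} = 0
g(4) = mex{0} = 1
g(5) = mex{0} = 1
g(6) = mex{0} = 1
g(7) = mex{0} = 1
g(8) = mex{0,1} = 2
g(9) = mex{0,1} = 2
So g(9) = 2.
By the Sprague-Grundy theorem, the Grundy value of a sum of independent games is the XOR of the component values.
Combined value = 0 ⊕ 2 = 2.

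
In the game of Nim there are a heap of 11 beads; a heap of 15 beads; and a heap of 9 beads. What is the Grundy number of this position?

13

Compute the nim-sum pairwise:
11 XOR 15 = 4
4 XOR 9 = 13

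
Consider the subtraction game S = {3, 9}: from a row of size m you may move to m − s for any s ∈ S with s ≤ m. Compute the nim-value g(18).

0

Compute g(0), g(1), … for moves {3, 9}:
k:     0  1  2  3  4  5  6  7  8  9 10 11 12 13 14 15 16 17 18
g(k):  0  0  0  1  1  1  0  0  0  1  1  1  0  0  0  1  1  1  0
So g(18) = 0.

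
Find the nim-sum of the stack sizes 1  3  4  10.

12

Write each in binary and XOR column by column:
  0001  (1)
  0011  (3)
  0100  (4)
  1010  (10)
  ----
  1100  (12)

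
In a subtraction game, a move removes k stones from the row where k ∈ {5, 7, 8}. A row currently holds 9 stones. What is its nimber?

1

Compute g(0), g(1), … for moves {5, 7, 8}:
k:     0  1  2  3  4  5  6  7  8  9
g(k):  0  0  0  0  0  1  1  1  1  1
So g(9) = 1.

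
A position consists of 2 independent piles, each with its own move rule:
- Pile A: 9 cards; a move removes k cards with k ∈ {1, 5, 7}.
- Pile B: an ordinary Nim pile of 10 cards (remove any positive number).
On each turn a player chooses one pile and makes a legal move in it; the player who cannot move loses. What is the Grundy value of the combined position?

11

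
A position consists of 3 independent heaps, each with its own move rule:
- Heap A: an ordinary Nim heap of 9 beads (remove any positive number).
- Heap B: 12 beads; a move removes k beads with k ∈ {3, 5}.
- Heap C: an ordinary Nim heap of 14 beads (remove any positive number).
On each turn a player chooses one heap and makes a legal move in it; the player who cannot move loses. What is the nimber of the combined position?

Heap A is a plain Nim heap of size 9, so its Grundy value is 9.
For heap B, compute g(0), g(1), … with moves {3, 5}:
k:     0  1  2  3  4  5  6  7  8  9 10 11 12
g(k):  0  0  0  1  1  1  2  2  0  0  0  1  1
So g(12) = 1.
Heap C is a plain Nim heap of size 14, so its Grundy value is 14.
By the Sprague-Grundy theorem, the Grundy value of a sum of independent games is the XOR of the component values.
Combined value = 9 ⊕ 1 ⊕ 14 = 6.

6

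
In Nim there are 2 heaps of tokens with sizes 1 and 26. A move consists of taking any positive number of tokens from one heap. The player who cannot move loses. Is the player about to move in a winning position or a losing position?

Nim-sum: 1 ^ 26 = 27.
The nim-sum is 27 ≠ 0, so this is an N-position: the player to move can win.

Winning position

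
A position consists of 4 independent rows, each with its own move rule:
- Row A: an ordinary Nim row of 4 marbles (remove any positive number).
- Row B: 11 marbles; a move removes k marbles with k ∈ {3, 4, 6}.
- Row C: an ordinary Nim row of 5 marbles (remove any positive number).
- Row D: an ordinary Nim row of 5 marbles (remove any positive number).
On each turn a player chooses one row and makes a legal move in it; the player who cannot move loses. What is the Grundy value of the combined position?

Row A is a plain Nim row of size 4, so its Grundy value is 4.
For row B, compute g(0), g(1), … with moves {3, 4, 6}:
k:     0  1  2  3  4  5  6  7  8  9 10 11
g(k):  0  0  0  1  1  1  2  2  2  0  0  0
So g(11) = 0.
Row C is a plain Nim row of size 5, so its Grundy value is 5.
Row D is a plain Nim row of size 5, so its Grundy value is 5.
By the Sprague-Grundy theorem, the Grundy value of a sum of independent games is the XOR of the component values.
Combined value = 4 ⊕ 0 ⊕ 5 ⊕ 5 = 4.

4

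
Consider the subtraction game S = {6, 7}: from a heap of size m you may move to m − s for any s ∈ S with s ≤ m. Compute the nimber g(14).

0

Build the Grundy sequence with g(k) = mex{g(k−s) : s ∈ {6, 7}, s ≤ k}:
k:     0  1  2  3  4  5  6  7  8  9 10 11 12 13 14
g(k):  0  0  0  0  0  0  1  1  1  1  1  1  2  0  0
So g(14) = 0.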